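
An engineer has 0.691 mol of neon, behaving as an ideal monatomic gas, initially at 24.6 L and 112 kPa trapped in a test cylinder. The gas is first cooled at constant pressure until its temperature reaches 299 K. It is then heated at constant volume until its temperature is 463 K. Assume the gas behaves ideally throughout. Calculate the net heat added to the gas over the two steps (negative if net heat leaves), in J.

T₁ = P₁V₁/(nR) = 112×24.6/(0.691×8.314) = 480 K.
Step 1 — Isobaric: P stays 112 kPa; V/T = const ⇒ T₂ = 299 K, V₂ = 15.3 L.
W = PΔV = 112×(15.3−24.6) kPa·L = -1040 J.
ΔU = nCvΔT = 0.691×12.5×(299−480) = -1560 J.
Q = ΔU + W = nCpΔT = -2590 J.
State after step 1: P = 112 kPa, V = 15.3 L, T = 299 K.
Step 2 — Isochoric: V stays 15.3 L; P/T = const ⇒ T₂ = 463 K, P₂ = 173 kPa.
W = 0 (no volume change).
ΔU = nCvΔT = 0.691×12.5×(463−299) = 1410 J.
Q = ΔU = 1410 J.
Net over both steps: W = -1040 J, Q = -1180 J, ΔU = -143 J.

-1180 J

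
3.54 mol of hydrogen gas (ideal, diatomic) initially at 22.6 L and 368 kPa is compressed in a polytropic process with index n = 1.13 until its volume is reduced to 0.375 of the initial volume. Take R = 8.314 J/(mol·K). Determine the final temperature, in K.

T₁ = P₁V₁/(nR) = 368×22.6/(3.54×8.314) = 283 K.
Polytropic n=1.13: T₂ = T₁(V₁/V₂)^(n−1) = 283×(2.67)^0.13 = 321 K; P₂ = P₁(V₁/V₂)^n = 1110 kPa.

321 K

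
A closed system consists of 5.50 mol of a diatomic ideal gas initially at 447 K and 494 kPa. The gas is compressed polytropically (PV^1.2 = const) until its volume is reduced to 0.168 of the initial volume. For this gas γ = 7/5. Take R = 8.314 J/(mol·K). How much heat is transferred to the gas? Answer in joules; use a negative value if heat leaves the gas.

-21900 J

V₁ = nRT₁/P₁ = 5.50×8.314×447/494 = 41.4 L.
Polytropic n=1.2: T₂ = T₁(V₁/V₂)^(n−1) = 447×(5.95)^0.20 = 639 K; P₂ = P₁(V₁/V₂)^n = 4200 kPa.
W = (P₁V₁−P₂V₂)/(n−1) = (494×41.4−4200×6.95)/0.20 = -43800 J.
ΔU = nCvΔT = 5.50×20.8×(639−447) = 21900 J.
Q = ΔU + W = -21900 J.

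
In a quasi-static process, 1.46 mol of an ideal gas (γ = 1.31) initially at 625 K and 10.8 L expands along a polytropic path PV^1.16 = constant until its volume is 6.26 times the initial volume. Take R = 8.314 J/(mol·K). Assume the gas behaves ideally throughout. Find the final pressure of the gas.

83.7 kPa

P₁ = nRT₁/V₁ = 1.46×8.314×625/10.8 = 702 kPa.
Polytropic n=1.16: T₂ = T₁(V₁/V₂)^(n−1) = 625×(0.160)^0.16 = 466 K; P₂ = P₁(V₁/V₂)^n = 83.7 kPa.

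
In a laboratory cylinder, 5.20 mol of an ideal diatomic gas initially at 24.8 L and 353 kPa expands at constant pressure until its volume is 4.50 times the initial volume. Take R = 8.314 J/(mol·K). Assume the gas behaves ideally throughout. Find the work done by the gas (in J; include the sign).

30600 J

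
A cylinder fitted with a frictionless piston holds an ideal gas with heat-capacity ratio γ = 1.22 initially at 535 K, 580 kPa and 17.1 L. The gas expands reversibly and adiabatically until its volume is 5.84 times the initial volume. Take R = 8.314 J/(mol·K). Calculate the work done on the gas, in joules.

n = P₁V₁/(RT₁) = 580×17.1/(8.314×535) = 2.23 mol.
Adiabatic: TV^(γ−1) = const ⇒ T₂ = 535×(0.171)^0.220 = 363 K; PV^γ = const ⇒ P₂ = 67.4 kPa.
ΔU = nCvΔT = 2.23×37.8×(363−535) = -14500 J.
Q = 0 for an adiabatic process, so W = −ΔU = 14500 J.
Work done on the gas = −W_by = -14500 J.

-14500 J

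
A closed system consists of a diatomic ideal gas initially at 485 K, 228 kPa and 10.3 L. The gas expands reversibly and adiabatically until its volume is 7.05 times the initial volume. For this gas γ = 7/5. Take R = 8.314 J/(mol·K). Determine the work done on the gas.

-3180 J

n = P₁V₁/(RT₁) = 228×10.3/(8.314×485) = 0.582 mol.
Adiabatic: TV^(γ−1) = const ⇒ T₂ = 485×(0.142)^0.400 = 222 K; PV^γ = const ⇒ P₂ = 14.8 kPa.
ΔU = nCvΔT = 0.582×20.8×(222−485) = -3180 J.
Q = 0 for an adiabatic process, so W = −ΔU = 3180 J.
Work done on the gas = −W_by = -3180 J.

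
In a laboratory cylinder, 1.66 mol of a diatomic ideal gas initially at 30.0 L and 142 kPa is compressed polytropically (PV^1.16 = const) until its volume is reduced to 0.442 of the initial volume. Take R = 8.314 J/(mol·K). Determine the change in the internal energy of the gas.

T₁ = P₁V₁/(nR) = 142×30.0/(1.66×8.314) = 309 K.
Polytropic n=1.16: T₂ = T₁(V₁/V₂)^(n−1) = 309×(2.26)^0.16 = 352 K; P₂ = P₁(V₁/V₂)^n = 366 kPa.
For an ideal gas ΔU = nCvΔT with Cv = (5/2)R = 20.8 J/(mol·K).
ΔU = 1.66×20.8×(352−309) = 1490 J.

1490 J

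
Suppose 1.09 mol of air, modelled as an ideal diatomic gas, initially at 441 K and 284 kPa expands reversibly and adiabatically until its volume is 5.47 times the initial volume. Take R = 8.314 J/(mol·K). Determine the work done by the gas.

4930 J

V₁ = nRT₁/P₁ = 1.09×8.314×441/284 = 14.1 L.
Adiabatic: TV^(γ−1) = const ⇒ T₂ = 441×(0.183)^0.400 = 223 K; PV^γ = const ⇒ P₂ = 26.3 kPa.
ΔU = nCvΔT = 1.09×20.8×(223−441) = -4930 J.
Q = 0 for an adiabatic process, so W = −ΔU = 4930 J.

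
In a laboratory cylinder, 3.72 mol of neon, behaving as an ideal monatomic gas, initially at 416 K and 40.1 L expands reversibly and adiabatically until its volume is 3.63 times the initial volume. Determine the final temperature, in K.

P₁ = nRT₁/V₁ = 3.72×8.314×416/40.1 = 321 kPa.
Adiabatic: TV^(γ−1) = const ⇒ T₂ = 416×(0.275)^0.667 = 176 K; PV^γ = const ⇒ P₂ = 37.4 kPa.

176 K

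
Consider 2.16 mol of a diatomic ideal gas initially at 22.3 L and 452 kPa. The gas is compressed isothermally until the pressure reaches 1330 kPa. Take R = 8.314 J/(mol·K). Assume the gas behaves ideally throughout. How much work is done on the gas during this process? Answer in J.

10900 J

T₁ = P₁V₁/(nR) = 452×22.3/(2.16×8.314) = 561 K.
Isothermal: T stays 561 K; PV = const ⇒ V₂ = 7.58 L, P₂ = 1330 kPa.
W = nRT ln(V₂/V₁) = 2.16×8.314×561×ln(0.340) = -10900 J.
Work done on the gas = −W_by = 10900 J.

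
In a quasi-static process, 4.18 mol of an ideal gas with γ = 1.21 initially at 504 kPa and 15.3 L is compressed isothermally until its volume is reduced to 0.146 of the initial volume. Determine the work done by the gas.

T₁ = P₁V₁/(nR) = 504×15.3/(4.18×8.314) = 222 K.
Isothermal: T stays 222 K; PV = const ⇒ V₂ = 2.23 L, P₂ = 3450 kPa.
W = nRT ln(V₂/V₁) = 4.18×8.314×222×ln(0.146) = -14800 J.

-14800 J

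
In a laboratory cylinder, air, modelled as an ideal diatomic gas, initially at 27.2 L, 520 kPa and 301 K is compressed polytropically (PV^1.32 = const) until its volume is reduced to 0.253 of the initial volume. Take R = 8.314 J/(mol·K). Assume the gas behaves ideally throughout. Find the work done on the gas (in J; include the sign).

24400 J

n = P₁V₁/(RT₁) = 520×27.2/(8.314×301) = 5.65 mol.
Polytropic n=1.32: T₂ = T₁(V₁/V₂)^(n−1) = 301×(3.95)^0.32 = 467 K; P₂ = P₁(V₁/V₂)^n = 3190 kPa.
W = (P₁V₁−P₂V₂)/(n−1) = (520×27.2−3190×6.88)/0.32 = -24400 J.
Work done on the gas = −W_by = 24400 J.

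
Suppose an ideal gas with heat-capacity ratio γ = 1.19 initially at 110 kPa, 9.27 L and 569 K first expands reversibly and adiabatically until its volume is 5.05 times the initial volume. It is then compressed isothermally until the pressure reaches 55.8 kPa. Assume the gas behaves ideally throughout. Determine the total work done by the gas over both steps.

486 J

n = P₁V₁/(RT₁) = 110×9.27/(8.314×569) = 0.216 mol.
Step 1 — Adiabatic: TV^(γ−1) = const ⇒ T₂ = 569×(0.198)^0.190 = 418 K; PV^γ = const ⇒ P₂ = 16.0 kPa.
ΔU = nCvΔT = 0.216×43.8×(418−569) = -1420 J.
Q = 0 for an adiabatic process, so W = −ΔU = 1420 J.
State after step 1: P = 16.0 kPa, V = 46.8 L, T = 418 K.
Step 2 — Isothermal: T stays 418 K; PV = const ⇒ V₂ = 13.4 L, P₂ = 55.8 kPa.
ΔU = 0 (ideal gas, T constant).
W = nRT ln(V₂/V₁) = 0.216×8.314×418×ln(0.287) = -936 J.
Q = ΔU + W = -936 J.
Net over both steps: W = 486 J, Q = -936 J, ΔU = -1420 J.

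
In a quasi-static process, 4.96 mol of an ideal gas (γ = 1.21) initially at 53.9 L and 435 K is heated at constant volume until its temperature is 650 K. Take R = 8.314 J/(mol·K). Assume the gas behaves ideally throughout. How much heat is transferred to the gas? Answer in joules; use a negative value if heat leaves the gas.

42200 J

P₁ = nRT₁/V₁ = 4.96×8.314×435/53.9 = 333 kPa.
Isochoric: V stays 53.9 L; P/T = const ⇒ T₂ = 650 K, P₂ = 497 kPa.
W = 0 (no volume change).
ΔU = nCvΔT = 4.96×39.6×(650−435) = 42200 J.
Q = ΔU = 42200 J.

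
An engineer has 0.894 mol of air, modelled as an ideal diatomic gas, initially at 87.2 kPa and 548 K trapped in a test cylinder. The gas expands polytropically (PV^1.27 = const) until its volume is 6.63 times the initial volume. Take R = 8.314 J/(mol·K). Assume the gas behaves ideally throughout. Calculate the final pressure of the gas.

7.89 kPa

V₁ = nRT₁/P₁ = 0.894×8.314×548/87.2 = 46.7 L.
Polytropic n=1.27: T₂ = T₁(V₁/V₂)^(n−1) = 548×(0.151)^0.27 = 329 K; P₂ = P₁(V₁/V₂)^n = 7.89 kPa.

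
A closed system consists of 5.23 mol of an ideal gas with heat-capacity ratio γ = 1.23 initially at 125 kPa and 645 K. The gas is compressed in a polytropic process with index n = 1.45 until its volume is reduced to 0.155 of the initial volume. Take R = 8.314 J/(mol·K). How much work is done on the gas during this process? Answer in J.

81900 J

V₁ = nRT₁/P₁ = 5.23×8.314×645/125 = 224 L.
Polytropic n=1.45: T₂ = T₁(V₁/V₂)^(n−1) = 645×(6.45)^0.45 = 1490 K; P₂ = P₁(V₁/V₂)^n = 1870 kPa.
W = (P₁V₁−P₂V₂)/(n−1) = (125×224−1870×34.8)/0.45 = -81900 J.
Work done on the gas = −W_by = 81900 J.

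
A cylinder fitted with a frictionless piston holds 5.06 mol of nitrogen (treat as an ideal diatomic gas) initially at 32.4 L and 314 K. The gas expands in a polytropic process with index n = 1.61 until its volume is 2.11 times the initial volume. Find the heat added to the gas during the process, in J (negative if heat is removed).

P₁ = nRT₁/V₁ = 5.06×8.314×314/32.4 = 408 kPa.
Polytropic n=1.61: T₂ = T₁(V₁/V₂)^(n−1) = 314×(0.474)^0.61 = 199 K; P₂ = P₁(V₁/V₂)^n = 123 kPa.
W = (P₁V₁−P₂V₂)/(n−1) = (408×32.4−123×68.4)/0.61 = 7920 J.
ΔU = nCvΔT = 5.06×20.8×(199−314) = -12100 J.
Q = ΔU + W = -4160 J.

-4160 J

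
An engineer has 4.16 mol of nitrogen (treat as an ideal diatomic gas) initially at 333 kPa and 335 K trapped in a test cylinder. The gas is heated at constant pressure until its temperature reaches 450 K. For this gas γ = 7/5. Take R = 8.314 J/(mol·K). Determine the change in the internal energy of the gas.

9940 J

V₁ = nRT₁/P₁ = 4.16×8.314×335/333 = 34.8 L.
Isobaric: P stays 333 kPa; V/T = const ⇒ T₂ = 450 K, V₂ = 46.7 L.
For an ideal gas ΔU = nCvΔT with Cv = (5/2)R = 20.8 J/(mol·K).
ΔU = 4.16×20.8×(450−335) = 9940 J.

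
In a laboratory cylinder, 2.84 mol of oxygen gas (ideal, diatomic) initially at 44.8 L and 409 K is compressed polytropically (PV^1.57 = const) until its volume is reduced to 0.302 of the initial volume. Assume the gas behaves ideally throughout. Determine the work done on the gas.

P₁ = nRT₁/V₁ = 2.84×8.314×409/44.8 = 216 kPa.
Polytropic n=1.57: T₂ = T₁(V₁/V₂)^(n−1) = 409×(3.31)^0.57 = 809 K; P₂ = P₁(V₁/V₂)^n = 1410 kPa.
W = (P₁V₁−P₂V₂)/(n−1) = (216×44.8−1410×13.5)/0.57 = -16600 J.
Work done on the gas = −W_by = 16600 J.

16600 J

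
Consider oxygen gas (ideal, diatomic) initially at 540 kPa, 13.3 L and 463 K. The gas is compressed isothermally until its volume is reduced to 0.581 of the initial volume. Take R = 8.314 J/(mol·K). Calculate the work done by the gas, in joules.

-3900 J

n = P₁V₁/(RT₁) = 540×13.3/(8.314×463) = 1.87 mol.
Isothermal: T stays 463 K; PV = const ⇒ V₂ = 7.73 L, P₂ = 929 kPa.
W = nRT ln(V₂/V₁) = 1.87×8.314×463×ln(0.581) = -3900 J.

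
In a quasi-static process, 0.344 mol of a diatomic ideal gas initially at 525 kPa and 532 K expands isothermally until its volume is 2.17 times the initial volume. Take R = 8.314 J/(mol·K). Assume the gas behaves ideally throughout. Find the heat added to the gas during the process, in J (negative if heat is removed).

V₁ = nRT₁/P₁ = 0.344×8.314×532/525 = 2.90 L.
Isothermal: T stays 532 K; PV = const ⇒ V₂ = 6.29 L, P₂ = 242 kPa.
ΔU = 0 (ideal gas, T constant).
W = nRT ln(V₂/V₁) = 0.344×8.314×532×ln(2.17) = 1180 J.
Q = ΔU + W = 1180 J.

1180 J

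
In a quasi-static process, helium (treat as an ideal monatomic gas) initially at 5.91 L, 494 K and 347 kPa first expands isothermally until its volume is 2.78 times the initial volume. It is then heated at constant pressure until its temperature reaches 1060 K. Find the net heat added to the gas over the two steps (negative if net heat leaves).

n = P₁V₁/(RT₁) = 347×5.91/(8.314×494) = 0.499 mol.
Step 1 — Isothermal: T stays 494 K; PV = const ⇒ V₂ = 16.4 L, P₂ = 125 kPa.
ΔU = 0 (ideal gas, T constant).
W = nRT ln(V₂/V₁) = 0.499×8.314×494×ln(2.78) = 2100 J.
Q = ΔU + W = 2100 J.
State after step 1: P = 125 kPa, V = 16.4 L, T = 494 K.
Step 2 — Isobaric: P stays 125 kPa; V/T = const ⇒ T₂ = 1060 K, V₂ = 35.3 L.
W = PΔV = 125×(35.3−16.4) kPa·L = 2350 J.
ΔU = nCvΔT = 0.499×12.5×(1060−494) = 3520 J.
Q = ΔU + W = nCpΔT = 5870 J.
Net over both steps: W = 4450 J, Q = 7970 J, ΔU = 3520 J.

7970 J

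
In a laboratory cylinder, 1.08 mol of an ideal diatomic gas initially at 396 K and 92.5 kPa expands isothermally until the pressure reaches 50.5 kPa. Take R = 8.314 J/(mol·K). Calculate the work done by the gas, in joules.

2150 J

V₁ = nRT₁/P₁ = 1.08×8.314×396/92.5 = 38.4 L.
Isothermal: T stays 396 K; PV = const ⇒ V₂ = 70.4 L, P₂ = 50.5 kPa.
W = nRT ln(V₂/V₁) = 1.08×8.314×396×ln(1.83) = 2150 J.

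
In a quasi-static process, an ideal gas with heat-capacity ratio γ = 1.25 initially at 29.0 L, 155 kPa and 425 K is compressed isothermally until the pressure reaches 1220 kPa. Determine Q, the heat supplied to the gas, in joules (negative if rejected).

-9270 J

n = P₁V₁/(RT₁) = 155×29.0/(8.314×425) = 1.27 mol.
Isothermal: T stays 425 K; PV = const ⇒ V₂ = 3.68 L, P₂ = 1220 kPa.
ΔU = 0 (ideal gas, T constant).
W = nRT ln(V₂/V₁) = 1.27×8.314×425×ln(0.127) = -9270 J.
Q = ΔU + W = -9270 J.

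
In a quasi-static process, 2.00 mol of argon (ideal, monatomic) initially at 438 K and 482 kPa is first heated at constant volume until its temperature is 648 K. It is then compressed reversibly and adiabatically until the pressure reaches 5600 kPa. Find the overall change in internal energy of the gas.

V₁ = nRT₁/P₁ = 2.00×8.314×438/482 = 15.1 L.
Step 1 — Isochoric: V stays 15.1 L; P/T = const ⇒ T₂ = 648 K, P₂ = 713 kPa.
W = 0 (no volume change).
ΔU = nCvΔT = 2.00×12.5×(648−438) = 5240 J.
Q = ΔU = 5240 J.
State after step 1: P = 713 kPa, V = 15.1 L, T = 648 K.
Step 2 — Adiabatic: T₂/T₁ = (P₂/P₁)^((γ−1)/γ) ⇒ T₂ = 648×(7.85)^0.400 = 1480 K; V₂ = 4.39 L.
ΔU = nCvΔT = 2.00×12.5×(1480−648) = 20700 J.
Q = 0 for an adiabatic process, so W = −ΔU = -20700 J.
Net over both steps: W = -20700 J, Q = 5240 J, ΔU = 25900 J.

25900 J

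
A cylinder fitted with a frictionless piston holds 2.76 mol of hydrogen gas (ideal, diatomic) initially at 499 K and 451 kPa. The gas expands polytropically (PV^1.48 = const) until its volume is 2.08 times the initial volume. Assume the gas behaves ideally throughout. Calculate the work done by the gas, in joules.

V₁ = nRT₁/P₁ = 2.76×8.314×499/451 = 25.4 L.
Polytropic n=1.48: T₂ = T₁(V₁/V₂)^(n−1) = 499×(0.481)^0.48 = 351 K; P₂ = P₁(V₁/V₂)^n = 153 kPa.
W = (P₁V₁−P₂V₂)/(n−1) = (451×25.4−153×52.8)/0.48 = 7070 J.

7070 J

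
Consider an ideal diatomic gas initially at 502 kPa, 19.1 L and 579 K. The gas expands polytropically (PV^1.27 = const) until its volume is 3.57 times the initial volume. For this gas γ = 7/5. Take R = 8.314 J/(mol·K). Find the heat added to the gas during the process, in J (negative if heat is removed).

3360 J

n = P₁V₁/(RT₁) = 502×19.1/(8.314×579) = 1.99 mol.
Polytropic n=1.27: T₂ = T₁(V₁/V₂)^(n−1) = 579×(0.280)^0.27 = 411 K; P₂ = P₁(V₁/V₂)^n = 99.7 kPa.
W = (P₁V₁−P₂V₂)/(n−1) = (502×19.1−99.7×68.2)/0.27 = 10300 J.
ΔU = nCvΔT = 1.99×20.8×(411−579) = -6970 J.
Q = ΔU + W = 3360 J.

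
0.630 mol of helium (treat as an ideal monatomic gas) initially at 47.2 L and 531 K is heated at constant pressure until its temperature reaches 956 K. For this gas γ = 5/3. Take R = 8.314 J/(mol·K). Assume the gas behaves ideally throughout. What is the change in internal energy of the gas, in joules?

P₁ = nRT₁/V₁ = 0.630×8.314×531/47.2 = 58.9 kPa.
Isobaric: P stays 58.9 kPa; V/T = const ⇒ T₂ = 956 K, V₂ = 85.0 L.
For an ideal gas ΔU = nCvΔT with Cv = (3/2)R = 12.5 J/(mol·K).
ΔU = 0.630×12.5×(956−531) = 3340 J.

3340 J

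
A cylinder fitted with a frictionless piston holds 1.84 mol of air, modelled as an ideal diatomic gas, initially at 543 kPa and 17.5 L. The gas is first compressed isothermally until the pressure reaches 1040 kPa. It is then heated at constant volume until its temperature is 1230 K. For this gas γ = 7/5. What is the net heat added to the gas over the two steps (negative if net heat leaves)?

17100 J

T₁ = P₁V₁/(nR) = 543×17.5/(1.84×8.314) = 621 K.
Step 1 — Isothermal: T stays 621 K; PV = const ⇒ V₂ = 9.14 L, P₂ = 1040 kPa.
ΔU = 0 (ideal gas, T constant).
W = nRT ln(V₂/V₁) = 1.84×8.314×621×ln(0.522) = -6180 J.
Q = ΔU + W = -6180 J.
State after step 1: P = 1040 kPa, V = 9.14 L, T = 621 K.
Step 2 — Isochoric: V stays 9.14 L; P/T = const ⇒ T₂ = 1230 K, P₂ = 2060 kPa.
W = 0 (no volume change).
ΔU = nCvΔT = 1.84×20.8×(1230−621) = 23300 J.
Q = ΔU = 23300 J.
Net over both steps: W = -6180 J, Q = 17100 J, ΔU = 23300 J.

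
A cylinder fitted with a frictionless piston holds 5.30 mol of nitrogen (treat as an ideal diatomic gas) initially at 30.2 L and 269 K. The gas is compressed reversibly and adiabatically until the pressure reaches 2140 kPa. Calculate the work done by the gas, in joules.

-18500 J

P₁ = nRT₁/V₁ = 5.30×8.314×269/30.2 = 392 kPa.
Adiabatic: T₂/T₁ = (P₂/P₁)^((γ−1)/γ) ⇒ T₂ = 269×(5.45)^0.286 = 437 K; V₂ = 8.99 L.
ΔU = nCvΔT = 5.30×20.8×(437−269) = 18500 J.
Q = 0 for an adiabatic process, so W = −ΔU = -18500 J.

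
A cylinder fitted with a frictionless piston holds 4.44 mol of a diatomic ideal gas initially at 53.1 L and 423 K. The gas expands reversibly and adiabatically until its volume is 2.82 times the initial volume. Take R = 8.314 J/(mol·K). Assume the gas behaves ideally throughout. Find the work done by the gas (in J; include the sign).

13300 J

P₁ = nRT₁/V₁ = 4.44×8.314×423/53.1 = 294 kPa.
Adiabatic: TV^(γ−1) = const ⇒ T₂ = 423×(0.355)^0.400 = 279 K; PV^γ = const ⇒ P₂ = 68.9 kPa.
ΔU = nCvΔT = 4.44×20.8×(279−423) = -13300 J.
Q = 0 for an adiabatic process, so W = −ΔU = 13300 J.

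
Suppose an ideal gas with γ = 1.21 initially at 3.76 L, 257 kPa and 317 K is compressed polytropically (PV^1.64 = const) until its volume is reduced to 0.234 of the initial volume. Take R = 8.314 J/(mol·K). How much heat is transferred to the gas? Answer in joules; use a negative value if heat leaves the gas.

n = P₁V₁/(RT₁) = 257×3.76/(8.314×317) = 0.367 mol.
Polytropic n=1.64: T₂ = T₁(V₁/V₂)^(n−1) = 317×(4.27)^0.64 = 803 K; P₂ = P₁(V₁/V₂)^n = 2780 kPa.
W = (P₁V₁−P₂V₂)/(n−1) = (257×3.76−2780×0.880)/0.64 = -2320 J.
ΔU = nCvΔT = 0.367×39.6×(803−317) = 7060 J.
Q = ΔU + W = 4740 J.

4740 J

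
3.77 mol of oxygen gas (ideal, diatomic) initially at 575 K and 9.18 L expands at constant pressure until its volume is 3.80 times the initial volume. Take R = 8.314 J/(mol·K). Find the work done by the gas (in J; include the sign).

50500 J

P₁ = nRT₁/V₁ = 3.77×8.314×575/9.18 = 1960 kPa.
Isobaric: P stays 1960 kPa; V/T = const ⇒ T₂ = 2180 K, V₂ = 34.9 L.
W = PΔV = 1960×(34.9−9.18) kPa·L = 50500 J.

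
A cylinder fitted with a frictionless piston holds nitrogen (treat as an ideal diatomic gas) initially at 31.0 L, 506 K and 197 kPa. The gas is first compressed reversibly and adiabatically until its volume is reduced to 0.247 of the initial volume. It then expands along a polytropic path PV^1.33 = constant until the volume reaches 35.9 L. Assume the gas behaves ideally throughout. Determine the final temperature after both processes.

n = P₁V₁/(RT₁) = 197×31.0/(8.314×506) = 1.45 mol.
Step 1 — Adiabatic: TV^(γ−1) = const ⇒ T₂ = 506×(4.05)^0.400 = 885 K; PV^γ = const ⇒ P₂ = 1400 kPa.
ΔU = nCvΔT = 1.45×20.8×(885−506) = 11400 J.
Q = 0 for an adiabatic process, so W = −ΔU = -11400 J.
State after step 1: P = 1400 kPa, V = 7.66 L, T = 885 K.
Step 2 — Polytropic n=1.33: T₂ = T₁(V₁/V₂)^(n−1) = 885×(0.213)^0.33 = 532 K; P₂ = P₁(V₁/V₂)^n = 179 kPa.
W = (P₁V₁−P₂V₂)/(n−1) = (1400×7.66−179×35.9)/0.33 = 12900 J.
ΔU = nCvΔT = 1.45×20.8×(532−885) = -10700 J.
Q = ΔU + W = 2260 J.
Net over both steps: W = 1490 J, Q = 2260 J, ΔU = 774 J.

532 K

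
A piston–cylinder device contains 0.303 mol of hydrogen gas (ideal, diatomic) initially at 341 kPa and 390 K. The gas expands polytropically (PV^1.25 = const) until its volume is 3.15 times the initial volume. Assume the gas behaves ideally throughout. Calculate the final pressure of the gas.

V₁ = nRT₁/P₁ = 0.303×8.314×390/341 = 2.88 L.
Polytropic n=1.25: T₂ = T₁(V₁/V₂)^(n−1) = 390×(0.317)^0.25 = 293 K; P₂ = P₁(V₁/V₂)^n = 81.3 kPa.

81.3 kPa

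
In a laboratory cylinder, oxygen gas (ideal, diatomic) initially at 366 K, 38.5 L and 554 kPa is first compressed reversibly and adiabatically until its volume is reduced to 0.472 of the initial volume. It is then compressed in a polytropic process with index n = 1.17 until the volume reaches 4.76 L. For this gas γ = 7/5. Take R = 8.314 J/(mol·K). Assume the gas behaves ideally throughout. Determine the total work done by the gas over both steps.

n = P₁V₁/(RT₁) = 554×38.5/(8.314×366) = 7.01 mol.
Step 1 — Adiabatic: TV^(γ−1) = const ⇒ T₂ = 366×(2.12)^0.400 = 494 K; PV^γ = const ⇒ P₂ = 1580 kPa.
ΔU = nCvΔT = 7.01×20.8×(494−366) = 18700 J.
Q = 0 for an adiabatic process, so W = −ΔU = -18700 J.
State after step 1: P = 1580 kPa, V = 18.2 L, T = 494 K.
Step 2 — Polytropic n=1.17: T₂ = T₁(V₁/V₂)^(n−1) = 494×(3.82)^0.17 = 621 K; P₂ = P₁(V₁/V₂)^n = 7600 kPa.
W = (P₁V₁−P₂V₂)/(n−1) = (1580×18.2−7600×4.76)/0.17 = -43300 J.
ΔU = nCvΔT = 7.01×20.8×(621−494) = 18400 J.
Q = ΔU + W = -24900 J.
Net over both steps: W = -62000 J, Q = -24900 J, ΔU = 37100 J.

-62000 J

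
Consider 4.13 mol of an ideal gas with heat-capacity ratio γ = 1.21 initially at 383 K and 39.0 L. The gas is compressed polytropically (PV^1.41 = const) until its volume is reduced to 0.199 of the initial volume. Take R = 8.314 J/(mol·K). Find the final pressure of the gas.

P₁ = nRT₁/V₁ = 4.13×8.314×383/39.0 = 337 kPa.
Polytropic n=1.41: T₂ = T₁(V₁/V₂)^(n−1) = 383×(5.03)^0.41 = 742 K; P₂ = P₁(V₁/V₂)^n = 3280 kPa.

3280 kPa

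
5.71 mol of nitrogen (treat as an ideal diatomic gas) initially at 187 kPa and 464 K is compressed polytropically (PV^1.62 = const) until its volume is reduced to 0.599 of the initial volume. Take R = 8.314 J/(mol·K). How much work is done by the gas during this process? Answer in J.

-13300 J

V₁ = nRT₁/P₁ = 5.71×8.314×464/187 = 118 L.
Polytropic n=1.62: T₂ = T₁(V₁/V₂)^(n−1) = 464×(1.67)^0.62 = 638 K; P₂ = P₁(V₁/V₂)^n = 429 kPa.
W = (P₁V₁−P₂V₂)/(n−1) = (187×118−429×70.6)/0.62 = -13300 J.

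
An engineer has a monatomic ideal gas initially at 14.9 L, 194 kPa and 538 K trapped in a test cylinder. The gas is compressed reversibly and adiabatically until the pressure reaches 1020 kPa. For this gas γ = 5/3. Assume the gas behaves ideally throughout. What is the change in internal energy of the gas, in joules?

n = P₁V₁/(RT₁) = 194×14.9/(8.314×538) = 0.646 mol.
Adiabatic: T₂/T₁ = (P₂/P₁)^((γ−1)/γ) ⇒ T₂ = 538×(5.26)^0.400 = 1040 K; V₂ = 5.50 L.
For an ideal gas ΔU = nCvΔT with Cv = (3/2)R = 12.5 J/(mol·K).
ΔU = 0.646×12.5×(1040−538) = 4090 J.

4090 J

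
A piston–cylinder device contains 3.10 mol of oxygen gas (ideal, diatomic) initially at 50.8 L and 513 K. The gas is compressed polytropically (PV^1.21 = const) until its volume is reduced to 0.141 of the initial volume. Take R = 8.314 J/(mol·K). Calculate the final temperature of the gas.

774 K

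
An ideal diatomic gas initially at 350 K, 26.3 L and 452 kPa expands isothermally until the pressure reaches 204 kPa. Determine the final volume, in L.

58.3 L

Isothermal: T stays 350 K; PV = const ⇒ V₂ = 58.3 L, P₂ = 204 kPa.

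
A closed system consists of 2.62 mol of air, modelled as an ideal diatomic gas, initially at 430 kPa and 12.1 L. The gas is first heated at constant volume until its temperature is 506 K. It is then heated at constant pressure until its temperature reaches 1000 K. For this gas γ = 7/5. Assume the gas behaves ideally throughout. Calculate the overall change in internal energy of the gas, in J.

41400 J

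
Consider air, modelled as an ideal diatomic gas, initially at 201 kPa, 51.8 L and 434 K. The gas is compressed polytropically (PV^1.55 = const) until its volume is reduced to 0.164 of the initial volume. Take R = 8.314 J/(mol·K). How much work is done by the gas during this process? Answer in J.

-32200 J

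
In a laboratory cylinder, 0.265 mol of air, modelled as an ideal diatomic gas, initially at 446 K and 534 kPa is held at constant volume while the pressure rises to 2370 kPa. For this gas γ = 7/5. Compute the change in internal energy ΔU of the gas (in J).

V₁ = nRT₁/P₁ = 0.265×8.314×446/534 = 1.84 L.
Isochoric: V stays 1.84 L; P/T = const ⇒ T₂ = 1980 K, P₂ = 2370 kPa.
For an ideal gas ΔU = nCvΔT with Cv = (5/2)R = 20.8 J/(mol·K).
ΔU = 0.265×20.8×(1980−446) = 8450 J.

8450 J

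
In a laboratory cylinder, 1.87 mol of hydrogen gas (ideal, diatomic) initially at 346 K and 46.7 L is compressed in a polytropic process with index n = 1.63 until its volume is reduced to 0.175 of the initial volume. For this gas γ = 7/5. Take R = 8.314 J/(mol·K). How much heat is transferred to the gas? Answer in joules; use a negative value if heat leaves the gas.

P₁ = nRT₁/V₁ = 1.87×8.314×346/46.7 = 115 kPa.
Polytropic n=1.63: T₂ = T₁(V₁/V₂)^(n−1) = 346×(5.71)^0.63 = 1040 K; P₂ = P₁(V₁/V₂)^n = 1970 kPa.
W = (P₁V₁−P₂V₂)/(n−1) = (115×46.7−1970×8.17)/0.63 = -17100 J.
ΔU = nCvΔT = 1.87×20.8×(1040−346) = 26900 J.
Q = ΔU + W = 9810 J.

9810 J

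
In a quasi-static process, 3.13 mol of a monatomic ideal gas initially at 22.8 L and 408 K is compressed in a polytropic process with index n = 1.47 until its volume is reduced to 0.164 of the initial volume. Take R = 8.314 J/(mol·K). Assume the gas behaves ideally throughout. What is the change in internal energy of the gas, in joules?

21300 J

P₁ = nRT₁/V₁ = 3.13×8.314×408/22.8 = 466 kPa.
Polytropic n=1.47: T₂ = T₁(V₁/V₂)^(n−1) = 408×(6.10)^0.47 = 954 K; P₂ = P₁(V₁/V₂)^n = 6640 kPa.
For an ideal gas ΔU = nCvΔT with Cv = (3/2)R = 12.5 J/(mol·K).
ΔU = 3.13×12.5×(954−408) = 21300 J.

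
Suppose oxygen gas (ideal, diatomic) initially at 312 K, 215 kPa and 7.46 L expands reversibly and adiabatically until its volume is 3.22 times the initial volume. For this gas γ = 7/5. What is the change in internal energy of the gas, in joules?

n = P₁V₁/(RT₁) = 215×7.46/(8.314×312) = 0.618 mol.
Adiabatic: TV^(γ−1) = const ⇒ T₂ = 312×(0.311)^0.400 = 195 K; PV^γ = const ⇒ P₂ = 41.8 kPa.
For an ideal gas ΔU = nCvΔT with Cv = (5/2)R = 20.8 J/(mol·K).
ΔU = 0.618×20.8×(195−312) = -1500 J.

-1500 J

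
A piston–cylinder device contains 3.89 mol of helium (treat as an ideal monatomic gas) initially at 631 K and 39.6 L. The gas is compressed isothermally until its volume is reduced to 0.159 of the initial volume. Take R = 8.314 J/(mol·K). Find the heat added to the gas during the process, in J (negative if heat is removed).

P₁ = nRT₁/V₁ = 3.89×8.314×631/39.6 = 515 kPa.
Isothermal: T stays 631 K; PV = const ⇒ V₂ = 6.30 L, P₂ = 3240 kPa.
ΔU = 0 (ideal gas, T constant).
W = nRT ln(V₂/V₁) = 3.89×8.314×631×ln(0.159) = -37500 J.
Q = ΔU + W = -37500 J.

-37500 J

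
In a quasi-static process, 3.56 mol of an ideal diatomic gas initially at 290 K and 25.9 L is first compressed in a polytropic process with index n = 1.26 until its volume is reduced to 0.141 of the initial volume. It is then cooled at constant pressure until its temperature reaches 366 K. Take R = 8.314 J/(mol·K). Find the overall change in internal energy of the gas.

5620 J

P₁ = nRT₁/V₁ = 3.56×8.314×290/25.9 = 331 kPa.
Step 1 — Polytropic n=1.26: T₂ = T₁(V₁/V₂)^(n−1) = 290×(7.09)^0.26 = 483 K; P₂ = P₁(V₁/V₂)^n = 3910 kPa.
W = (P₁V₁−P₂V₂)/(n−1) = (331×25.9−3910×3.65)/0.26 = -21900 J.
ΔU = nCvΔT = 3.56×20.8×(483−290) = 14300 J.
Q = ΔU + W = -7670 J.
State after step 1: P = 3910 kPa, V = 3.65 L, T = 483 K.
Step 2 — Isobaric: P stays 3910 kPa; V/T = const ⇒ T₂ = 366 K, V₂ = 2.77 L.
W = PΔV = 3910×(2.77−3.65) kPa·L = -3450 J.
ΔU = nCvΔT = 3.56×20.8×(366−483) = -8630 J.
Q = ΔU + W = nCpΔT = -12100 J.
Net over both steps: W = -25400 J, Q = -19800 J, ΔU = 5620 J.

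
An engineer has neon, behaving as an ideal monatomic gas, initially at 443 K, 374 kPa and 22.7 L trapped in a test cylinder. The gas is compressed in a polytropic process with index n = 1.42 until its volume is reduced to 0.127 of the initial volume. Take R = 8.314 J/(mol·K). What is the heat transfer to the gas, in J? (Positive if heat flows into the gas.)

n = P₁V₁/(RT₁) = 374×22.7/(8.314×443) = 2.31 mol.
Polytropic n=1.42: T₂ = T₁(V₁/V₂)^(n−1) = 443×(7.87)^0.42 = 1050 K; P₂ = P₁(V₁/V₂)^n = 7010 kPa.
W = (P₁V₁−P₂V₂)/(n−1) = (374×22.7−7010×2.88)/0.42 = -27900 J.
ΔU = nCvΔT = 2.31×12.5×(1050−443) = 17600 J.
Q = ΔU + W = -10300 J.

-10300 J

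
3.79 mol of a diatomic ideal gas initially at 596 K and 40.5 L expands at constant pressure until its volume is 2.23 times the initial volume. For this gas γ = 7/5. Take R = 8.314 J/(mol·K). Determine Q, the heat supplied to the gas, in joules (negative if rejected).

80800 J

P₁ = nRT₁/V₁ = 3.79×8.314×596/40.5 = 464 kPa.
Isobaric: P stays 464 kPa; V/T = const ⇒ T₂ = 1330 K, V₂ = 90.3 L.
W = PΔV = 464×(90.3−40.5) kPa·L = 23100 J.
ΔU = nCvΔT = 3.79×20.8×(1330−596) = 57700 J.
Q = ΔU + W = nCpΔT = 80800 J.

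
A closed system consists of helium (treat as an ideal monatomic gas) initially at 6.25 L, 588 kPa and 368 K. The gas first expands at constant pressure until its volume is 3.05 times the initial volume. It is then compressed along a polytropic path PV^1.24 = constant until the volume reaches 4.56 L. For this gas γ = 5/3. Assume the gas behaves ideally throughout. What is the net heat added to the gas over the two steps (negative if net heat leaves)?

6590 J

n = P₁V₁/(RT₁) = 588×6.25/(8.314×368) = 1.20 mol.
Step 1 — Isobaric: P stays 588 kPa; V/T = const ⇒ T₂ = 1120 K, V₂ = 19.1 L.
W = PΔV = 588×(19.1−6.25) kPa·L = 7530 J.
ΔU = nCvΔT = 1.20×12.5×(1120−368) = 11300 J.
Q = ΔU + W = nCpΔT = 18800 J.
State after step 1: P = 588 kPa, V = 19.1 L, T = 1120 K.
Step 2 — Polytropic n=1.24: T₂ = T₁(V₁/V₂)^(n−1) = 1120×(4.18)^0.24 = 1580 K; P₂ = P₁(V₁/V₂)^n = 3460 kPa.
W = (P₁V₁−P₂V₂)/(n−1) = (588×19.1−3460×4.56)/0.24 = -19100 J.
ΔU = nCvΔT = 1.20×12.5×(1580−1120) = 6890 J.
Q = ΔU + W = -12200 J.
Net over both steps: W = -11600 J, Q = 6590 J, ΔU = 18200 J.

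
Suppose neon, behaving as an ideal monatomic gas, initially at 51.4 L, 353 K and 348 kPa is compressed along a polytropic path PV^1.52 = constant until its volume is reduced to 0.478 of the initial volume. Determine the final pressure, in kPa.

Polytropic n=1.52: T₂ = T₁(V₁/V₂)^(n−1) = 353×(2.09)^0.52 = 518 K; P₂ = P₁(V₁/V₂)^n = 1070 kPa.

1070 kPa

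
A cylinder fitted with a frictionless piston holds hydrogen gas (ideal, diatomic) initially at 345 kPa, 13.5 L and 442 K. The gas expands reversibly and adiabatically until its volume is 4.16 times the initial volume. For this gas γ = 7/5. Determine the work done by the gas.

5060 J

n = P₁V₁/(RT₁) = 345×13.5/(8.314×442) = 1.27 mol.
Adiabatic: TV^(γ−1) = const ⇒ T₂ = 442×(0.240)^0.400 = 250 K; PV^γ = const ⇒ P₂ = 46.9 kPa.
ΔU = nCvΔT = 1.27×20.8×(250−442) = -5060 J.
Q = 0 for an adiabatic process, so W = −ΔU = 5060 J.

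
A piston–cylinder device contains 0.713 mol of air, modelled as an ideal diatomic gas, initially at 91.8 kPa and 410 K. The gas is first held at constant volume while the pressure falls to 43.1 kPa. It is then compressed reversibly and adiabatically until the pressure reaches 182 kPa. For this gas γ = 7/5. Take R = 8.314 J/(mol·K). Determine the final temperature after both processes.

V₁ = nRT₁/P₁ = 0.713×8.314×410/91.8 = 26.5 L.
Step 1 — Isochoric: V stays 26.5 L; P/T = const ⇒ T₂ = 192 K, P₂ = 43.1 kPa.
W = 0 (no volume change).
ΔU = nCvΔT = 0.713×20.8×(192−410) = -3220 J.
Q = ΔU = -3220 J.
State after step 1: P = 43.1 kPa, V = 26.5 L, T = 192 K.
Step 2 — Adiabatic: T₂/T₁ = (P₂/P₁)^((γ−1)/γ) ⇒ T₂ = 192×(4.22)^0.286 = 291 K; V₂ = 9.46 L.
ΔU = nCvΔT = 0.713×20.8×(291−192) = 1450 J.
Q = 0 for an adiabatic process, so W = −ΔU = -1450 J.
Net over both steps: W = -1450 J, Q = -3220 J, ΔU = -1770 J.

291 K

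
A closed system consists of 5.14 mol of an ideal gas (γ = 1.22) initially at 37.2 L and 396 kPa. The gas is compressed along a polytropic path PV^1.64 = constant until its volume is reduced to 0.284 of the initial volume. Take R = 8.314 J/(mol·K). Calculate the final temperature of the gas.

T₁ = P₁V₁/(nR) = 396×37.2/(5.14×8.314) = 345 K.
Polytropic n=1.64: T₂ = T₁(V₁/V₂)^(n−1) = 345×(3.52)^0.64 = 772 K; P₂ = P₁(V₁/V₂)^n = 3120 kPa.

772 K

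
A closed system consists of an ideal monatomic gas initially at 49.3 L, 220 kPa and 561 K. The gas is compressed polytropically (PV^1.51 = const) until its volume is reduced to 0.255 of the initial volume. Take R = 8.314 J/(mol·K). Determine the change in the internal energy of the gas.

16400 J

n = P₁V₁/(RT₁) = 220×49.3/(8.314×561) = 2.33 mol.
Polytropic n=1.51: T₂ = T₁(V₁/V₂)^(n−1) = 561×(3.92)^0.51 = 1130 K; P₂ = P₁(V₁/V₂)^n = 1730 kPa.
For an ideal gas ΔU = nCvΔT with Cv = (3/2)R = 12.5 J/(mol·K).
ΔU = 2.33×12.5×(1130−561) = 16400 J.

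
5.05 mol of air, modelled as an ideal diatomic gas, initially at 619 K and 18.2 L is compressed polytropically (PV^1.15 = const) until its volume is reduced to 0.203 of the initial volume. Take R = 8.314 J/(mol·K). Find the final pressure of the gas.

P₁ = nRT₁/V₁ = 5.05×8.314×619/18.2 = 1430 kPa.
Polytropic n=1.15: T₂ = T₁(V₁/V₂)^(n−1) = 619×(4.93)^0.15 = 786 K; P₂ = P₁(V₁/V₂)^n = 8940 kPa.

8940 kPa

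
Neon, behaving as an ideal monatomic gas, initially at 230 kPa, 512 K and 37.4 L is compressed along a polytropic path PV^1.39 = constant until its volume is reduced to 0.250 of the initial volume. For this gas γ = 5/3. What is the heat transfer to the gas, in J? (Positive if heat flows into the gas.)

-6560 J

n = P₁V₁/(RT₁) = 230×37.4/(8.314×512) = 2.02 mol.
Polytropic n=1.39: T₂ = T₁(V₁/V₂)^(n−1) = 512×(4.00)^0.39 = 879 K; P₂ = P₁(V₁/V₂)^n = 1580 kPa.
W = (P₁V₁−P₂V₂)/(n−1) = (230×37.4−1580×9.35)/0.39 = -15800 J.
ΔU = nCvΔT = 2.02×12.5×(879−512) = 9250 J.
Q = ΔU + W = -6560 J.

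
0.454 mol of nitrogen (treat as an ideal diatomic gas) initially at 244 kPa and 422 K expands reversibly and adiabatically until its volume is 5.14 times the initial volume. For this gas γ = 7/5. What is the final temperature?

V₁ = nRT₁/P₁ = 0.454×8.314×422/244 = 6.53 L.
Adiabatic: TV^(γ−1) = const ⇒ T₂ = 422×(0.195)^0.400 = 219 K; PV^γ = const ⇒ P₂ = 24.7 kPa.

219 K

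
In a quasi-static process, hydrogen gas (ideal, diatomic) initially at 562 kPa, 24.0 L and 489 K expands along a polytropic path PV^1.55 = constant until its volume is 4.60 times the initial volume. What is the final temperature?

211 K

Polytropic n=1.55: T₂ = T₁(V₁/V₂)^(n−1) = 489×(0.217)^0.55 = 211 K; P₂ = P₁(V₁/V₂)^n = 52.8 kPa.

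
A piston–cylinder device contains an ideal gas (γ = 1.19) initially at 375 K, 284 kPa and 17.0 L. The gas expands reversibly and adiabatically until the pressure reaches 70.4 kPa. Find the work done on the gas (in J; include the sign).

-5070 J

n = P₁V₁/(RT₁) = 284×17.0/(8.314×375) = 1.55 mol.
Adiabatic: T₂/T₁ = (P₂/P₁)^((γ−1)/γ) ⇒ T₂ = 375×(0.248)^0.160 = 300 K; V₂ = 54.9 L.
ΔU = nCvΔT = 1.55×43.8×(300−375) = -5070 J.
Q = 0 for an adiabatic process, so W = −ΔU = 5070 J.
Work done on the gas = −W_by = -5070 J.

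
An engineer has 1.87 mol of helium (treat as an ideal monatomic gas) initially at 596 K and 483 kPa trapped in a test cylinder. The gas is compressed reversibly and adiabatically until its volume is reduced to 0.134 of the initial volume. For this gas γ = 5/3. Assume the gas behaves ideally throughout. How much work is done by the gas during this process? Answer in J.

-39200 J

V₁ = nRT₁/P₁ = 1.87×8.314×596/483 = 19.2 L.
Adiabatic: TV^(γ−1) = const ⇒ T₂ = 596×(7.46)^0.667 = 2280 K; PV^γ = const ⇒ P₂ = 13800 kPa.
ΔU = nCvΔT = 1.87×12.5×(2280−596) = 39200 J.
Q = 0 for an adiabatic process, so W = −ΔU = -39200 J.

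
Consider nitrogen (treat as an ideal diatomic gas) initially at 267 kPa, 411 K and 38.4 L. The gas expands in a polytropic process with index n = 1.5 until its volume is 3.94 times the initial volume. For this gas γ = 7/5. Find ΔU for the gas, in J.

n = P₁V₁/(RT₁) = 267×38.4/(8.314×411) = 3.00 mol.
Polytropic n=1.5: T₂ = T₁(V₁/V₂)^(n−1) = 411×(0.254)^0.50 = 207 K; P₂ = P₁(V₁/V₂)^n = 34.1 kPa.
For an ideal gas ΔU = nCvΔT with Cv = (5/2)R = 20.8 J/(mol·K).
ΔU = 3.00×20.8×(207−411) = -12700 J.

-12700 J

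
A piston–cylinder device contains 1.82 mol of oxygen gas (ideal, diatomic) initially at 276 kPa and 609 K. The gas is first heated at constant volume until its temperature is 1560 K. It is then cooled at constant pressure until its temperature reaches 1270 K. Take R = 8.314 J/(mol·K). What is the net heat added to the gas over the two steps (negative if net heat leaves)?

V₁ = nRT₁/P₁ = 1.82×8.314×609/276 = 33.4 L.
Step 1 — Isochoric: V stays 33.4 L; P/T = const ⇒ T₂ = 1560 K, P₂ = 707 kPa.
W = 0 (no volume change).
ΔU = nCvΔT = 1.82×20.8×(1560−609) = 36000 J.
Q = ΔU = 36000 J.
State after step 1: P = 707 kPa, V = 33.4 L, T = 1560 K.
Step 2 — Isobaric: P stays 707 kPa; V/T = const ⇒ T₂ = 1270 K, V₂ = 27.2 L.
W = PΔV = 707×(27.2−33.4) kPa·L = -4390 J.
ΔU = nCvΔT = 1.82×20.8×(1270−1560) = -11000 J.
Q = ΔU + W = nCpΔT = -15400 J.
Net over both steps: W = -4390 J, Q = 20600 J, ΔU = 25000 J.

20600 J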